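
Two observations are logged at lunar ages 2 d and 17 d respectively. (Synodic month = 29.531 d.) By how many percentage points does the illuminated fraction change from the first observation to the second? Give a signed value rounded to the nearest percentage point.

+90 pp

θ₁ = 360° × 2/29.531 = 24.4°, f₁ = (1 − cos θ₁)/2 = 0.045.
θ₂ = 360° × 17/29.531 = 207.2°, f₂ = (1 − cos θ₂)/2 = 0.945.
Change = f₂ − f₁ = +0.900 → +90 percentage points.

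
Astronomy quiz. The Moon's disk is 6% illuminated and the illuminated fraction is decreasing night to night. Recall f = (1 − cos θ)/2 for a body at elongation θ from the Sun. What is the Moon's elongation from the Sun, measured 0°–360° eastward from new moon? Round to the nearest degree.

cos θ = 1 − 2f = 0.880, giving a principal value of 28.4°.
Waning ⇒ past full, so θ = 360° − 28.4° = 331.6°.

332°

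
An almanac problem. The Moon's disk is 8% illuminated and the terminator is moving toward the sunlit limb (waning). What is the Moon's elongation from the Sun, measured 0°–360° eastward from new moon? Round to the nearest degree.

From f = (1 − cos θ)/2: cos θ = 1 − 2×0.08 = 0.840; arccos → 32.9°.
Since the Moon is past full (waning), take the reflex angle: θ = 360° − 32.9° = 327.1°.

327°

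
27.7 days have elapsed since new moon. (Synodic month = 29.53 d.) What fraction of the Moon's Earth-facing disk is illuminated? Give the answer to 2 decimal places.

0.04

Phase angle: θ = 360°·(27.7 d)/(29.53 d) = 337.7°.
With cos θ = 0.925, the lit fraction is (1 − 0.925)/2 ≈ 0.037.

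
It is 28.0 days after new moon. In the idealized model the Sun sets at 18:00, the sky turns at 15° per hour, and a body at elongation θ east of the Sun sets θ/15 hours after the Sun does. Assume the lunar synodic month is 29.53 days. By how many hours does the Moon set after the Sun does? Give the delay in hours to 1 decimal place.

22.8 h

The Moon has covered 28.0/29.53 of its cycle, so θ ≈ 360° × 28.0/29.53 = 341.3°.
The Moon trails the Sun by θ/15 = 341.3/15 ≈ 22.76 hours.
So the Moon sets 22.76 h after the Sun.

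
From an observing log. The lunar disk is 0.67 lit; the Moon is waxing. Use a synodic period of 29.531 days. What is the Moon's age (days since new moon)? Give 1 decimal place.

9.0 days

Invert f = (1 − cos θ)/2 to get cos θ = 1 − 2(0.67) = -0.340, hence θ₀ = arccos -0.340 = 109.9°.
Before full moon the principal value applies: θ = 109.9°.
At 360°/29.531 d per day, 109.9° corresponds to 9.01 days.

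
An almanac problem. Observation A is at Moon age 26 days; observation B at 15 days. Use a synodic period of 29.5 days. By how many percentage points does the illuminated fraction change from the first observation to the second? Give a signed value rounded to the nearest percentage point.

First observation: θ = 360°·26/29.5 = 317.3°, so f = 0.133.
Second observation: θ = 183.1°, f = 0.999.
Δf = 0.999 − 0.133 = +0.867, i.e. +87 pp.

+87 pp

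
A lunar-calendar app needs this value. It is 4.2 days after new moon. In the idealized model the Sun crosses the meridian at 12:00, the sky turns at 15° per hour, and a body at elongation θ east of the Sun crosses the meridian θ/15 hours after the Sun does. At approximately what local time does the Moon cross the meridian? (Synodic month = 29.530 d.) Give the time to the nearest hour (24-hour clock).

Elongation θ = 360° × 4.2/29.530 ≈ 51.2°.
The Moon trails the Sun by θ/15 = 51.2/15 ≈ 3.41 hours.
12:00 + 3.41 h ≈ 15:25 → 15:00 to the nearest hour.

15:00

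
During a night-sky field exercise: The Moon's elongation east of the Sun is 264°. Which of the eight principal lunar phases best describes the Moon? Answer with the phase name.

264° lies in the last quarter sector of the 8-phase cycle.

last quarter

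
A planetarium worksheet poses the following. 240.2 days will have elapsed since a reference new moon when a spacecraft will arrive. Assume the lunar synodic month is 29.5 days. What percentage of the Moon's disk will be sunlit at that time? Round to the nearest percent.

240.2 d spans 8 complete synodic months (8 × 29.5 = 236.00 d) plus 4.20 d.
Elongation θ = 360° × 4.20/29.5 ≈ 51.3°.
cos 51.3° = 0.626, so f = (1 − 0.626)/2 = 0.187, so 19%.

19%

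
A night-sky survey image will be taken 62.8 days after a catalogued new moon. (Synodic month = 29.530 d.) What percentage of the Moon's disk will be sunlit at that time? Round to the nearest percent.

Reduce mod P: 62.8 − 2×29.530 = 3.74 d into the current lunation.
Phase angle: θ = 360°·(3.74 d)/(29.530 d) = 45.6°.
Illuminated fraction = (1 − cos 45.6°)/2 = (1 − 0.700)/2 ≈ 0.150, so 15%.

15%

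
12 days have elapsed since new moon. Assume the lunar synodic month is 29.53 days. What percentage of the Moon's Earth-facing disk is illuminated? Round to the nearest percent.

The Moon has covered 12/29.53 of its cycle, so θ ≈ 360° × 12/29.53 = 146.3°.
Illuminated fraction = (1 − cos 146.3°)/2 = (1 − (-0.832))/2 ≈ 0.916, so 92%.

92%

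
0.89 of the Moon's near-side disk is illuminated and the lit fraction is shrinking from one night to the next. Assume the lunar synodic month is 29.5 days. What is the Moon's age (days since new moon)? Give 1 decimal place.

cos θ = 1 − 2f = -0.780, giving a principal value of 141.3°.
Waning ⇒ past full, so θ = 360° − 141.3° = 218.7°.
That fraction of the synodic month is 218.7/360 × 29.5 d ≈ 17.92 d.

17.9 days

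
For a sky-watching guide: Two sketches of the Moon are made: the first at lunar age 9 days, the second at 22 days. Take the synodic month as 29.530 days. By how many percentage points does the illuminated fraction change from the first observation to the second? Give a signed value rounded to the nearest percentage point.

-15 percentage points

First observation: θ = 360°·9/29.530 = 109.7°, so f = 0.669.
Second observation: θ = 268.2°, f = 0.516.
Δf = 0.516 − 0.669 = -0.153, i.e. -15 pp.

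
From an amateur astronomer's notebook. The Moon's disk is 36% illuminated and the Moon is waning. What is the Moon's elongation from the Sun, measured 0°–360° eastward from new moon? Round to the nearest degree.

Invert f = (1 − cos θ)/2 to get cos θ = 1 − 2(0.36) = 0.280, hence θ₀ = arccos 0.280 = 73.7°.
A waning Moon lies in 180°–360°, so θ = 360° − 73.7° = 286.3°.

286°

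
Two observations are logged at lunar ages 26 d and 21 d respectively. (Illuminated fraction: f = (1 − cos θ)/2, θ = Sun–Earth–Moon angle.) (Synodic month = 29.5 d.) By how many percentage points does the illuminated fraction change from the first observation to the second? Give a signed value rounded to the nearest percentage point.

θ₁ = 360° × 26/29.5 = 317.3°, f₁ = (1 − cos θ₁)/2 = 0.133.
θ₂ = 360° × 21/29.5 = 256.3°, f₂ = (1 − cos θ₂)/2 = 0.619.
Change = f₂ − f₁ = +0.486 → +49 percentage points.

+49 pp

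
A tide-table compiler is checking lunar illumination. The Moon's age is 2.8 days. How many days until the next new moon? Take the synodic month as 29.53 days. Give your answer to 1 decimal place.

The next new moon completes the synodic month: 29.53 − 2.8 = 26.730 days.

26.7 days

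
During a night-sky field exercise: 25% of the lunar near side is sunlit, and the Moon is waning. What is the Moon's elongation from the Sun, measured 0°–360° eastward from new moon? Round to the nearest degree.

From f = (1 − cos θ)/2: cos θ = 1 − 2×0.25 = 0.500; arccos → 60.0°.
Since the Moon is past full (waning), take the reflex angle: θ = 360° − 60.0° = 300.0°.

300°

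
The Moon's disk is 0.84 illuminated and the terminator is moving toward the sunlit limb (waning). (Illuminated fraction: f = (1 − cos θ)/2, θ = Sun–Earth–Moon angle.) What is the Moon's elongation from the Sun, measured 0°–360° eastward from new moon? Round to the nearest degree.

227°

From f = (1 − cos θ)/2: cos θ = 1 − 2×0.84 = -0.680; arccos → 132.8°.
A waning Moon lies in 180°–360°, so θ = 360° − 132.8° = 227.2°.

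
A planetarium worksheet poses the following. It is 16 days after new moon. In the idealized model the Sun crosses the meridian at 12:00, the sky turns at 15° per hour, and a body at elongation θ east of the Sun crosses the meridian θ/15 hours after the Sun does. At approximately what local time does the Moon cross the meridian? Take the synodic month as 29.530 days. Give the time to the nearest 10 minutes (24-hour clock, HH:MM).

01:00

The Moon has covered 16/29.530 of its cycle, so θ ≈ 360° × 16/29.530 = 195.1°.
At 15° of sky rotation per hour, 195.1° corresponds to a 13.00 h lag.
12:00 + 13.004 h ≈ 01:00 → 01:00 to the nearest ten minutes.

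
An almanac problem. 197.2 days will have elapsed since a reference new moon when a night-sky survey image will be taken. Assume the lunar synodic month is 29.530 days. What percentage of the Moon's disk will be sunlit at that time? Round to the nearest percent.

72%

Reduce mod P: 197.2 − 6×29.530 = 20.02 d into the current lunation.
Phase angle: θ = 360°·(20.02 d)/(29.530 d) = 244.1°.
With cos θ = (-0.437), the lit fraction is (1 − (-0.437))/2 ≈ 0.719, so 72%.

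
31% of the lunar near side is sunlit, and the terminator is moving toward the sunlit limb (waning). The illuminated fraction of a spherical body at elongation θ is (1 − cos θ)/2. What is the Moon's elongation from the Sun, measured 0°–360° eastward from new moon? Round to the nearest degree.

292°

cos θ = 1 − 2f = 0.380, giving a principal value of 67.7°.
Since the Moon is past full (waning), take the reflex angle: θ = 360° − 67.7° = 292.3°.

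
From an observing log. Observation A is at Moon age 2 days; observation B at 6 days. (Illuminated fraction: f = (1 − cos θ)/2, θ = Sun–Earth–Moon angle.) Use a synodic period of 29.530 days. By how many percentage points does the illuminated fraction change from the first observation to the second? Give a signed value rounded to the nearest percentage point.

First observation: θ = 360°·2/29.530 = 24.4°, so f = 0.045.
Second observation: θ = 73.1°, f = 0.355.
Δf = 0.355 − 0.045 = +0.310, i.e. +31 pp.

+31 percentage points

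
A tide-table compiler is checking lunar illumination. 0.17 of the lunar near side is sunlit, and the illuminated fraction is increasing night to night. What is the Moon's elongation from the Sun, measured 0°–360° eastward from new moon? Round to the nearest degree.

49°

Invert f = (1 − cos θ)/2 to get cos θ = 1 − 2(0.17) = 0.660, hence θ₀ = arccos 0.660 = 48.7°.
Waxing ⇒ before full, so θ = 48.7°.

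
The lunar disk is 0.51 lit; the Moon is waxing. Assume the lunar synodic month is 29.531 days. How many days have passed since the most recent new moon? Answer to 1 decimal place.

Invert f = (1 − cos θ)/2 to get cos θ = 1 − 2(0.51) = -0.020, hence θ₀ = arccos -0.020 = 91.1°.
The Moon is waxing (0°–180°), so θ = 91.1° directly.
Age = 29.531 × 91.1°/360° ≈ 7.48 days.

7.5 days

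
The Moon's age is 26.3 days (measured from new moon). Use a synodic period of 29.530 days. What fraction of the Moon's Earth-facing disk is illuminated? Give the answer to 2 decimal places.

Elongation θ = 360° × 26.3/29.530 ≈ 320.6°.
Illuminated fraction = (1 − cos 320.6°)/2 = (1 − 0.773)/2 ≈ 0.114.

0.11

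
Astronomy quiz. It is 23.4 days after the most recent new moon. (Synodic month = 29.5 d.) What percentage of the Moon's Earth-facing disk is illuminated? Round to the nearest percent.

Elongation θ = 360° × 23.4/29.5 ≈ 285.6°.
Illuminated fraction = (1 − cos 285.6°)/2 = (1 − 0.268)/2 ≈ 0.366, so 37%.

37%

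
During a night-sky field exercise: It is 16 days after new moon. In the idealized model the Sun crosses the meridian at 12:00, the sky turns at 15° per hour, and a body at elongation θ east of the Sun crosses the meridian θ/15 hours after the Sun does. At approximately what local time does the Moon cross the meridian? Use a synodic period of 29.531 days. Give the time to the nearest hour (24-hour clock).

01:00

Phase angle: θ = 360°·(16 d)/(29.531 d) = 195.0°.
At 15° of sky rotation per hour, 195.0° corresponds to a 13.00 h lag.
12:00 + 13.00 h ≈ 01:00 → 01:00 to the nearest hour.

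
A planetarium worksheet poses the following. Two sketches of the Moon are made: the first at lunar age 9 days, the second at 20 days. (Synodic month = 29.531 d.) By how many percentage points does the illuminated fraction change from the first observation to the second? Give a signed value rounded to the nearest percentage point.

θ₁ = 360° × 9/29.531 = 109.7°, f₁ = (1 − cos θ₁)/2 = 0.669.
θ₂ = 360° × 20/29.531 = 243.8°, f₂ = (1 − cos θ₂)/2 = 0.721.
Change = f₂ − f₁ = +0.052 → +5 percentage points.

+5 pp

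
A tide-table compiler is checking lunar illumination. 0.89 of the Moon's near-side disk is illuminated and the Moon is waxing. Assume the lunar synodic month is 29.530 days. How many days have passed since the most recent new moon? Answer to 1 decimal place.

cos θ = 1 − 2f = -0.780, giving a principal value of 141.3°.
Waxing ⇒ before full, so θ = 141.3°.
Age = 29.530 × 141.3°/360° ≈ 11.59 days.

11.6 days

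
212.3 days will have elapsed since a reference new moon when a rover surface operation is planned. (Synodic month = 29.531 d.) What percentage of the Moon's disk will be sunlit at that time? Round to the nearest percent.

31%

Reduce mod P: 212.3 − 7×29.531 = 5.58 d into the current lunation.
Phase angle: θ = 360°·(5.58 d)/(29.531 d) = 68.1°.
Illuminated fraction = (1 − cos 68.1°)/2 = (1 − 0.374)/2 ≈ 0.313, so 31%.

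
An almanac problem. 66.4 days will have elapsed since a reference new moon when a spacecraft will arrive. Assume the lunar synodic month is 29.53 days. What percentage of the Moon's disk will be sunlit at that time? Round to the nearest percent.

66.4/29.53 = 2.249 lunations, so 2 complete cycles and 7.34 d into the next.
Phase angle: θ = 360°·(7.34 d)/(29.53 d) = 89.5°.
cos 89.5° = 0.009, so f = (1 − 0.009)/2 = 0.495, so 50%.

50%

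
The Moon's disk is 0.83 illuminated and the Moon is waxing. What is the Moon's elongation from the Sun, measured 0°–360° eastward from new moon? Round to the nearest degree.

From f = (1 − cos θ)/2: cos θ = 1 − 2×0.83 = -0.660; arccos → 131.3°.
Before full moon the principal value applies: θ = 131.3°.

131°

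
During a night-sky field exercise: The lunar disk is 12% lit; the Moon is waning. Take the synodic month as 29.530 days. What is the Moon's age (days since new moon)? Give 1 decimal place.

26.2 days

From f = (1 − cos θ)/2: cos θ = 1 − 2×0.12 = 0.760; arccos → 40.5°.
Since the Moon is past full (waning), take the reflex angle: θ = 360° − 40.5° = 319.5°.
At 360°/29.530 d per day, 319.5° corresponds to 26.20 days.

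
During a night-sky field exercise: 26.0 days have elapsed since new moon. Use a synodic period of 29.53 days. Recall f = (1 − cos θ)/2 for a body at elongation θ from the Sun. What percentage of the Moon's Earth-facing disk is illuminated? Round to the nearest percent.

Phase angle: θ = 360°·(26.0 d)/(29.53 d) = 317.0°.
With cos θ = 0.731, the lit fraction is (1 − 0.731)/2 ≈ 0.135, so 13%.

13%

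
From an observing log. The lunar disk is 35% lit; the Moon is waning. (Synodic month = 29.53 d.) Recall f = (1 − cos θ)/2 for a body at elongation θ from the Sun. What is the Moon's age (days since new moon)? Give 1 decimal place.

23.6 days

Invert f = (1 − cos θ)/2 to get cos θ = 1 − 2(0.35) = 0.300, hence θ₀ = arccos 0.300 = 72.5°.
A waning Moon lies in 180°–360°, so θ = 360° − 72.5° = 287.5°.
Age = 29.53 × 287.5°/360° ≈ 23.58 days.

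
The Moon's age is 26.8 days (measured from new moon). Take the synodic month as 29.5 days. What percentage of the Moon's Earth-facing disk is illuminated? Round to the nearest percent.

Phase angle: θ = 360°·(26.8 d)/(29.5 d) = 327.1°.
With cos θ = 0.839, the lit fraction is (1 − 0.839)/2 ≈ 0.080, so 8%.

8%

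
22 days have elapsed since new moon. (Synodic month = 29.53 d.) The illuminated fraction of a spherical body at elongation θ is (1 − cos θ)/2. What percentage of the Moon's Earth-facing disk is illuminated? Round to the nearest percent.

The Moon has covered 22/29.53 of its cycle, so θ ≈ 360° × 22/29.53 = 268.2°.
Illuminated fraction = (1 − cos 268.2°)/2 = (1 − (-0.031))/2 ≈ 0.516, so 52%.

52%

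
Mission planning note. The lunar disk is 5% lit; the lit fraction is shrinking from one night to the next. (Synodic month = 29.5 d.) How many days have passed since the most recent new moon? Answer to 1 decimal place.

cos θ = 1 − 2f = 0.900, giving a principal value of 25.8°.
A waning Moon lies in 180°–360°, so θ = 360° − 25.8° = 334.2°.
That fraction of the synodic month is 334.2/360 × 29.5 d ≈ 27.38 d.

27.4 days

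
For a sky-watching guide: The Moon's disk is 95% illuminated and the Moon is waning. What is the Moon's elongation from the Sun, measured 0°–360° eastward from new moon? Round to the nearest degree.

206°

Invert f = (1 − cos θ)/2 to get cos θ = 1 − 2(0.95) = -0.900, hence θ₀ = arccos -0.900 = 154.2°.
Since the Moon is past full (waning), take the reflex angle: θ = 360° − 154.2° = 205.8°.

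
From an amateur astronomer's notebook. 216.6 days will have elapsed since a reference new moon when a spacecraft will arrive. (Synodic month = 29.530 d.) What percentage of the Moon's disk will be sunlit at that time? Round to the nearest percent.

75%

Reduce mod P: 216.6 − 7×29.530 = 9.89 d into the current lunation.
Elongation θ = 360° × 9.89/29.530 ≈ 120.6°.
With cos θ = (-0.509), the lit fraction is (1 − (-0.509))/2 ≈ 0.754, so 75%.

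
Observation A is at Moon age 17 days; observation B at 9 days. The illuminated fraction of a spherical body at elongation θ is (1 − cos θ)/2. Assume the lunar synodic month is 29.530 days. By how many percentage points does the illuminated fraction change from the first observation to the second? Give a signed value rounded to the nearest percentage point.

θ₁ = 360° × 17/29.530 = 207.2°, f₁ = (1 − cos θ₁)/2 = 0.945.
θ₂ = 360° × 9/29.530 = 109.7°, f₂ = (1 − cos θ₂)/2 = 0.669.
Change = f₂ − f₁ = -0.276 → -28 percentage points.

-28 percentage points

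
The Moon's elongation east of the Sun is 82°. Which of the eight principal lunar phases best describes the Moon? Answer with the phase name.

The first quarter sector spans roughly 68°–112°; 82° falls inside it.

first quarter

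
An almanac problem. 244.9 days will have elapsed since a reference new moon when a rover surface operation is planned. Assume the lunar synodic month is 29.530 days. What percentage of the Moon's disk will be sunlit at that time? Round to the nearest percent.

Reduce mod P: 244.9 − 8×29.530 = 8.66 d into the current lunation.
The Moon has covered 8.66/29.530 of its cycle, so θ ≈ 360° × 8.66/29.530 = 105.6°.
Illuminated fraction = (1 − cos 105.6°)/2 = (1 − (-0.268))/2 ≈ 0.634, so 63%.

63%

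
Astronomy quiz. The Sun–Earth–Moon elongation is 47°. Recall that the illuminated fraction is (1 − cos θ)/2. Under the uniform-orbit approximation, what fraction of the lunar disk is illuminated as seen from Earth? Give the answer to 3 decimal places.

f = (1 − cos 47°)/2 = (1 − 0.682)/2 ≈ 0.159.

0.159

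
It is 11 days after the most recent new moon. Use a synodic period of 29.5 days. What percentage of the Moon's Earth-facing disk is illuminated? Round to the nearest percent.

The Moon has covered 11/29.5 of its cycle, so θ ≈ 360° × 11/29.5 = 134.2°.
cos 134.2° = (-0.698), so f = (1 − (-0.698))/2 = 0.849, so 85%.

85%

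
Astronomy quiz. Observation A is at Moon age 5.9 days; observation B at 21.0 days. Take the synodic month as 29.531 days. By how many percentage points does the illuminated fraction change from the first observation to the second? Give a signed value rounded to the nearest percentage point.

First observation: θ = 360°·5.9/29.531 = 71.9°, so f = 0.345.
Second observation: θ = 256.0°, f = 0.621.
Δf = 0.621 − 0.345 = +0.276, i.e. +28 pp.

+28 pp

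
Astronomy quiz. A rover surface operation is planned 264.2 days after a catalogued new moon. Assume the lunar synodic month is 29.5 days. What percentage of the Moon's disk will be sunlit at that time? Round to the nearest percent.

2%

264.2 d spans 8 complete synodic months (8 × 29.5 = 236.00 d) plus 28.20 d.
Phase angle: θ = 360°·(28.20 d)/(29.5 d) = 344.1°.
Illuminated fraction = (1 − cos 344.1°)/2 = (1 − 0.962)/2 ≈ 0.019, so 2%.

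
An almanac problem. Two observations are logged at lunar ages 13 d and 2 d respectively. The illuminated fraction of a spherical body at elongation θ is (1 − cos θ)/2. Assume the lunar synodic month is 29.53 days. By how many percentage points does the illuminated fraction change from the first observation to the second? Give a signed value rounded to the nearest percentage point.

-92 pp

θ₁ = 360° × 13/29.53 = 158.5°, f₁ = (1 − cos θ₁)/2 = 0.965.
θ₂ = 360° × 2/29.53 = 24.4°, f₂ = (1 − cos θ₂)/2 = 0.045.
Change = f₂ − f₁ = -0.921 → -92 percentage points.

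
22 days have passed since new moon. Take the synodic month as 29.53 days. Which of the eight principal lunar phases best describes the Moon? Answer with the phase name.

last quarter

At 22/29.53 of the cycle, θ ≈ 268° — the last quarter range.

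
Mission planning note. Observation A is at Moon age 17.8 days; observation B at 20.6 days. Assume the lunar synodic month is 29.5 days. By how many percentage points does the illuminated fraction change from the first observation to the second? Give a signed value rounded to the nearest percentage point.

First observation: θ = 360°·17.8/29.5 = 217.2°, so f = 0.898.
Second observation: θ = 251.4°, f = 0.660.
Δf = 0.660 − 0.898 = -0.239, i.e. -24 pp.

-24 percentage points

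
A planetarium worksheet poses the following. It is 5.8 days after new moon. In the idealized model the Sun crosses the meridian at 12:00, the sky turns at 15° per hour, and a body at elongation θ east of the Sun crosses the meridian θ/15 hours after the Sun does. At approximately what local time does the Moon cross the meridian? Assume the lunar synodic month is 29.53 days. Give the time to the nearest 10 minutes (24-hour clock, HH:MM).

Phase angle: θ = 360°·(5.8 d)/(29.53 d) = 70.7°.
At 15° of sky rotation per hour, 70.7° corresponds to a 4.71 h lag.
12:00 + 4.714 h ≈ 16:43 → 16:40 to the nearest ten minutes.

16:40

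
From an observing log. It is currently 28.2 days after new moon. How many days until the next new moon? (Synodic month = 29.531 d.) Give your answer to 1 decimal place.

One full lunation from the last new moon is 29.531 d; remaining = 29.531 − 28.2 = 1.331 d.

1.3 days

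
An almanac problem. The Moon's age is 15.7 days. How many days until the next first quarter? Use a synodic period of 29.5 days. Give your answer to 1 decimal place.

21.2 days

First quarter is 0.25 of the way through the cycle: age 0.25 × 29.5 = 7.375 d.
Already past this cycle's first quarter; the next is at 7.375 + 29.5 = 36.875 d, so 36.875 − 15.7 = 21.175 days.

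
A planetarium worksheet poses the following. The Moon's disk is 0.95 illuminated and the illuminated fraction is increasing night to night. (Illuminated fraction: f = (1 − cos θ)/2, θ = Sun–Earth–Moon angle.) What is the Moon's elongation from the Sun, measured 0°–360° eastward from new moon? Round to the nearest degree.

From f = (1 − cos θ)/2: cos θ = 1 − 2×0.95 = -0.900; arccos → 154.2°.
The Moon is waxing (0°–180°), so θ = 154.2° directly.

154°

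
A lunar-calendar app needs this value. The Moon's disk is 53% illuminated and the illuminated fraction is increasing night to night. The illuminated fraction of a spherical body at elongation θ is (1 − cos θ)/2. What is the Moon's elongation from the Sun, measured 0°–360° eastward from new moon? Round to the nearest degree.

cos θ = 1 − 2f = -0.060, giving a principal value of 93.4°.
The Moon is waxing (0°–180°), so θ = 93.4° directly.

93°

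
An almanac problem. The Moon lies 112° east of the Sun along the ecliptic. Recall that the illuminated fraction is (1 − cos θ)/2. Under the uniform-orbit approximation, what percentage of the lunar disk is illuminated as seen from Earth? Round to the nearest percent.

cos 112° = (-0.375), so f = (1 − (-0.375))/2 = 0.687, i.e. 69%.

69%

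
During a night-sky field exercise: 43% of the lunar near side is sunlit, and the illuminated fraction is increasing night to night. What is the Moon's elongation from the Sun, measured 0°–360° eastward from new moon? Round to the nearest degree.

From f = (1 − cos θ)/2: cos θ = 1 − 2×0.43 = 0.140; arccos → 82.0°.
The Moon is waxing (0°–180°), so θ = 82.0° directly.

82°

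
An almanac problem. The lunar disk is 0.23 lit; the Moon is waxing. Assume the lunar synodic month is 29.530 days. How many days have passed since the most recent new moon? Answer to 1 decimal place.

4.7 days

cos θ = 1 − 2f = 0.540, giving a principal value of 57.3°.
The Moon is waxing (0°–180°), so θ = 57.3° directly.
That fraction of the synodic month is 57.3/360 × 29.530 d ≈ 4.70 d.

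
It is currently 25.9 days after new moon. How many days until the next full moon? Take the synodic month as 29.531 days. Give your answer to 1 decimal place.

Full moon is 0.5 of the way through the cycle: age 0.5 × 29.531 = 14.765 d.
Already past this cycle's full moon; the next is at 14.765 + 29.531 = 44.296 d, so 44.296 − 25.9 = 18.396 days.

18.4 days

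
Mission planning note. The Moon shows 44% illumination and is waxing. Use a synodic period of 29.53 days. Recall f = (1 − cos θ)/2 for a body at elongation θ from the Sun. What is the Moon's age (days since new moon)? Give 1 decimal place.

cos θ = 1 − 2f = 0.120, giving a principal value of 83.1°.
Waxing ⇒ before full, so θ = 83.1°.
At 360°/29.53 d per day, 83.1° corresponds to 6.82 days.

6.8 days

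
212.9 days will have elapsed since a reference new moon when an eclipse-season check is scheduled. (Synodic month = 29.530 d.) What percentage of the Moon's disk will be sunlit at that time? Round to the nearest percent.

Reduce mod P: 212.9 − 7×29.530 = 6.19 d into the current lunation.
Phase angle: θ = 360°·(6.19 d)/(29.530 d) = 75.5°.
cos 75.5° = 0.251, so f = (1 − 0.251)/2 = 0.374, so 37%.

37%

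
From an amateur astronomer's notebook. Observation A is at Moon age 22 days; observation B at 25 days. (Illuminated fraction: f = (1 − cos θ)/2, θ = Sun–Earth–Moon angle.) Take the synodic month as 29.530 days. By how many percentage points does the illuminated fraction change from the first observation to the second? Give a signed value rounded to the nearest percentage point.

First observation: θ = 360°·22/29.530 = 268.2°, so f = 0.516.
Second observation: θ = 304.8°, f = 0.215.
Δf = 0.215 − 0.516 = -0.301, i.e. -30 pp.

-30 percentage points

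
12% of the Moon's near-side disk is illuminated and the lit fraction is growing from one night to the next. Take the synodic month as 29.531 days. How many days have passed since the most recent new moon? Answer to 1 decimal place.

3.3 days

cos θ = 1 − 2f = 0.760, giving a principal value of 40.5°.
The Moon is waxing (0°–180°), so θ = 40.5° directly.
Age = 29.531 × 40.5°/360° ≈ 3.33 days.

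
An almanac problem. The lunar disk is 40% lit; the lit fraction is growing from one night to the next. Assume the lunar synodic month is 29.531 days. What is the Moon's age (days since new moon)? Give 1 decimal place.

6.4 days

Invert f = (1 − cos θ)/2 to get cos θ = 1 − 2(0.40) = 0.200, hence θ₀ = arccos 0.200 = 78.5°.
Waxing ⇒ before full, so θ = 78.5°.
That fraction of the synodic month is 78.5/360 × 29.531 d ≈ 6.44 d.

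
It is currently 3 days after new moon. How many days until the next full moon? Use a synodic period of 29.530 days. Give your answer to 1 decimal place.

11.8 days

Full moon is 0.5 of the way through the cycle: age 0.5 × 29.530 = 14.765 d.
That is 14.765 − 3 = 11.765 days ahead.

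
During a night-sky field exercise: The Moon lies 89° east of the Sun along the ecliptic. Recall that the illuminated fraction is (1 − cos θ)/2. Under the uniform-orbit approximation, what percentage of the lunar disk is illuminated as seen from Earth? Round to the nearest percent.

f = (1 − cos 89°)/2 = (1 − 0.017)/2 ≈ 0.491, i.e. 49%.

49%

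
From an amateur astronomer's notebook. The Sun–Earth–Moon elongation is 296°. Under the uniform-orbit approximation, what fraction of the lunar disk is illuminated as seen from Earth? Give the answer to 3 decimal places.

f = (1 − cos 296°)/2 = (1 − 0.438)/2 ≈ 0.281.

0.281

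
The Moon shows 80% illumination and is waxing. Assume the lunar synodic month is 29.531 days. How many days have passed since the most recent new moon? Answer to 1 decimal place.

From f = (1 − cos θ)/2: cos θ = 1 − 2×0.80 = -0.600; arccos → 126.9°.
Before full moon the principal value applies: θ = 126.9°.
At 360°/29.531 d per day, 126.9° corresponds to 10.41 days.

10.4 days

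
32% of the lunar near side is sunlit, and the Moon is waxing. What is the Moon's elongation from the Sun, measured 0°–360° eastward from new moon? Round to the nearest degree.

69°

cos θ = 1 − 2f = 0.360, giving a principal value of 68.9°.
Before full moon the principal value applies: θ = 68.9°.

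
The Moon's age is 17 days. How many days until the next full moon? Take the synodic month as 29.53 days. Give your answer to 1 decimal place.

Full moon is 0.5 of the way through the cycle: age 0.5 × 29.53 = 14.765 d.
This lunation's full moon (14.765 d) has passed, so add one period: 44.295 − 17 = 27.295 days.

27.3 days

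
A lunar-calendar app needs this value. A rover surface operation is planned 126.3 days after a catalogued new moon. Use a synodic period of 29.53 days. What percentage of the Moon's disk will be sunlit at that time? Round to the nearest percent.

Reduce mod P: 126.3 − 4×29.53 = 8.18 d into the current lunation.
Phase angle: θ = 360°·(8.18 d)/(29.53 d) = 99.7°.
With cos θ = (-0.169), the lit fraction is (1 − (-0.169))/2 ≈ 0.584, so 58%.

58%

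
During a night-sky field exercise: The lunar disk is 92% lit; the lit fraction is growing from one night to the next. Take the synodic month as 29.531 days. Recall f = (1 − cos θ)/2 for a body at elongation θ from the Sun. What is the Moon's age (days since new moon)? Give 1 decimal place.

12.1 days

Invert f = (1 − cos θ)/2 to get cos θ = 1 − 2(0.92) = -0.840, hence θ₀ = arccos -0.840 = 147.1°.
The Moon is waxing (0°–180°), so θ = 147.1° directly.
That fraction of the synodic month is 147.1/360 × 29.531 d ≈ 12.07 d.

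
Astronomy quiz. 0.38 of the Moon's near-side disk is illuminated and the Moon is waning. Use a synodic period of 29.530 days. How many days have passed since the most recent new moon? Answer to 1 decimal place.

23.3 days

cos θ = 1 − 2f = 0.240, giving a principal value of 76.1°.
Since the Moon is past full (waning), take the reflex angle: θ = 360° − 76.1° = 283.9°.
Age = 29.530 × 283.9°/360° ≈ 23.29 days.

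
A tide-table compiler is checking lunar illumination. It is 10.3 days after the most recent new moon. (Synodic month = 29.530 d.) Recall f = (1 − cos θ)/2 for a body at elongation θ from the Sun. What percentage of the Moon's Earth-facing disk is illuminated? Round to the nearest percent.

79%

Elongation θ = 360° × 10.3/29.530 ≈ 125.6°.
cos 125.6° = (-0.582), so f = (1 − (-0.582))/2 = 0.791, so 79%.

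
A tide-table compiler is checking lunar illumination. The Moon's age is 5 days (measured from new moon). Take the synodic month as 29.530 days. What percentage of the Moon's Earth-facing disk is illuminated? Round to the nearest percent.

Phase angle: θ = 360°·(5 d)/(29.530 d) = 61.0°.
Illuminated fraction = (1 − cos 61.0°)/2 = (1 − 0.485)/2 ≈ 0.257, so 26%.

26%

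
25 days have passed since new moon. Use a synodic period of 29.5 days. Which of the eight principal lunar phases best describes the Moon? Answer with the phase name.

waning crescent

θ ≈ 360° × 25/29.5 = 305°, which falls in the waning crescent sector.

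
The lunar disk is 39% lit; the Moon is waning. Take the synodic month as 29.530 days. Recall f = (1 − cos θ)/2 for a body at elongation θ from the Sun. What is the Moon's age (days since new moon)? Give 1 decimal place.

23.2 days

From f = (1 − cos θ)/2: cos θ = 1 − 2×0.39 = 0.220; arccos → 77.3°.
Waning ⇒ past full, so θ = 360° − 77.3° = 282.7°.
That fraction of the synodic month is 282.7/360 × 29.530 d ≈ 23.19 d.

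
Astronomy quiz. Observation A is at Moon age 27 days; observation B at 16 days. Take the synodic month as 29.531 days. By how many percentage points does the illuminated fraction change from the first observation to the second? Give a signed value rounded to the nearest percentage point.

θ₁ = 360° × 27/29.531 = 329.1°, f₁ = (1 − cos θ₁)/2 = 0.071.
θ₂ = 360° × 16/29.531 = 195.0°, f₂ = (1 − cos θ₂)/2 = 0.983.
Change = f₂ − f₁ = +0.912 → +91 percentage points.

+91 pp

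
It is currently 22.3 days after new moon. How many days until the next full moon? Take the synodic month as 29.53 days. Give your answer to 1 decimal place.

22.0 days

Full moon occurs at elongation 180°, i.e. at age 29.53 × 180/360 = 14.765 d.
This lunation's full moon (14.765 d) has passed, so add one period: 44.295 − 22.3 = 21.995 days.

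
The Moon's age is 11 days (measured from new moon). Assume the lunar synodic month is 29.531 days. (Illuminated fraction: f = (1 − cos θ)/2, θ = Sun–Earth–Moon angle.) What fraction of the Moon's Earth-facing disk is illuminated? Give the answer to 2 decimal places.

Elongation θ = 360° × 11/29.531 ≈ 134.1°.
cos 134.1° = (-0.696), so f = (1 − (-0.696))/2 = 0.848.

0.85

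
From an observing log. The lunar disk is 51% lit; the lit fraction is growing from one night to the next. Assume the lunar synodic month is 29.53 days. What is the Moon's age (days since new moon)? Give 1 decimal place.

cos θ = 1 − 2f = -0.020, giving a principal value of 91.1°.
The Moon is waxing (0°–180°), so θ = 91.1° directly.
At 360°/29.53 d per day, 91.1° corresponds to 7.48 days.

7.5 days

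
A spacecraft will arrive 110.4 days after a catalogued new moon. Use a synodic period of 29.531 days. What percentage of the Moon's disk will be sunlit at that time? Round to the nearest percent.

54%

110.4 d spans 3 complete synodic months (3 × 29.531 = 88.59 d) plus 21.81 d.
Elongation θ = 360° × 21.81/29.531 ≈ 265.8°.
With cos θ = (-0.073), the lit fraction is (1 − (-0.073))/2 ≈ 0.536, so 54%.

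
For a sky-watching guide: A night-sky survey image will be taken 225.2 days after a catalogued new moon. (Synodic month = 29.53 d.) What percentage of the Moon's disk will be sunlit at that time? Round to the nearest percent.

225.2/29.53 = 7.626 lunations, so 7 complete cycles and 18.49 d into the next.
Elongation θ = 360° × 18.49/29.53 ≈ 225.4°.
Illuminated fraction = (1 − cos 225.4°)/2 = (1 − (-0.702))/2 ≈ 0.851, so 85%.

85%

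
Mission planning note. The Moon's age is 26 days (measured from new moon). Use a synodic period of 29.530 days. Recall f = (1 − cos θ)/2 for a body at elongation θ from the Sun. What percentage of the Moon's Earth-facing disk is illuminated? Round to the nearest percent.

13%

Elongation θ = 360° × 26/29.530 ≈ 317.0°.
With cos θ = 0.731, the lit fraction is (1 − 0.731)/2 ≈ 0.135, so 13%.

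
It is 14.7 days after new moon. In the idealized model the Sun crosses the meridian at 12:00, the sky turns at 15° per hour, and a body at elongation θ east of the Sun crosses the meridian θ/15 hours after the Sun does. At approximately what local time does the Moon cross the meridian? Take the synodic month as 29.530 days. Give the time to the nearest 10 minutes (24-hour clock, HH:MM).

00:00

The Moon has covered 14.7/29.530 of its cycle, so θ ≈ 360° × 14.7/29.530 = 179.2°.
Delay after the Sun = 179.2° / (15°/h) ≈ 11.95 h.
12:00 + 11.947 h ≈ 23:57 → 00:00 to the nearest ten minutes.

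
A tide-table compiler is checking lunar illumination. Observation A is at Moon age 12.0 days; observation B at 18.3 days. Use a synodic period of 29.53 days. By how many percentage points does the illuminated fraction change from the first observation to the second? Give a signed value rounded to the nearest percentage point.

-5 pp

θ₁ = 360° × 12.0/29.53 = 146.3°, f₁ = (1 − cos θ₁)/2 = 0.916.
θ₂ = 360° × 18.3/29.53 = 223.1°, f₂ = (1 − cos θ₂)/2 = 0.865.
Change = f₂ − f₁ = -0.051 → -5 percentage points.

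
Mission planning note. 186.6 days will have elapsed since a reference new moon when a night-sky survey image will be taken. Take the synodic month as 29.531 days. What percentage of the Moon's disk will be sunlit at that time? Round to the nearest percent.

Reduce mod P: 186.6 − 6×29.531 = 9.41 d into the current lunation.
The Moon has covered 9.41/29.531 of its cycle, so θ ≈ 360° × 9.41/29.531 = 114.8°.
With cos θ = (-0.419), the lit fraction is (1 − (-0.419))/2 ≈ 0.709, so 71%.

71%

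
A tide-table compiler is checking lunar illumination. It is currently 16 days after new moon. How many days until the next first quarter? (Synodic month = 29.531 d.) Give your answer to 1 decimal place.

First quarter occurs at elongation 90°, i.e. at age 29.531 × 90/360 = 7.383 d.
This lunation's first quarter (7.383 d) has passed, so add one period: 36.914 − 16 = 20.914 days.

20.9 days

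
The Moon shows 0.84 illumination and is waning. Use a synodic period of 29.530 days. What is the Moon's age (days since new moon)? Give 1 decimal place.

cos θ = 1 − 2f = -0.680, giving a principal value of 132.8°.
Waning ⇒ past full, so θ = 360° − 132.8° = 227.2°.
Age = 29.530 × 227.2°/360° ≈ 18.63 days.

18.6 days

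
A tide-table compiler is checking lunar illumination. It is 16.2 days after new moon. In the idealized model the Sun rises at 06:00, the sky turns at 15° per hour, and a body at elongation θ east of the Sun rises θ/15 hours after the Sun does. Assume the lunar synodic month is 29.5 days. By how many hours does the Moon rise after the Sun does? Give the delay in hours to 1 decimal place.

The Moon has covered 16.2/29.5 of its cycle, so θ ≈ 360° × 16.2/29.5 = 197.7°.
Delay after the Sun = 197.7° / (15°/h) ≈ 13.18 h.
So the Moon rises 13.18 h after the Sun.

13.2 h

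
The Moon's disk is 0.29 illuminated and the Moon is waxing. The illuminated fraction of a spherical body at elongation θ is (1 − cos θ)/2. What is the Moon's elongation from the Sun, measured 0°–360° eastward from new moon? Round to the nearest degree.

65°

cos θ = 1 − 2f = 0.420, giving a principal value of 65.2°.
The Moon is waxing (0°–180°), so θ = 65.2° directly.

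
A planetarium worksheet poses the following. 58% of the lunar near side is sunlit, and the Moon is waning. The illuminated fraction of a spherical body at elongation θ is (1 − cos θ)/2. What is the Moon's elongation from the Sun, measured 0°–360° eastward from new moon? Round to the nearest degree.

261°

From f = (1 − cos θ)/2: cos θ = 1 − 2×0.58 = -0.160; arccos → 99.2°.
Since the Moon is past full (waning), take the reflex angle: θ = 360° − 99.2° = 260.8°.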